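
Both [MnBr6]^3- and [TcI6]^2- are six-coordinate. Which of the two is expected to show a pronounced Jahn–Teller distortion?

[MnBr6]^3-

[MnBr6]^3-: Each bromide is −1; balancing the −3 overall charge requires Mn(III). Mn sits in group 7, so the d-electron count is 7 − 3 = 4. Bromide is a weak-field ligand for a first-row metal, so the complex is high-spin. The t₂g³e_g¹ (high-spin) configuration has an unevenly filled e_g set; the Jahn–Teller theorem predicts a tetragonal distortion (typically axial elongation) to lift the degeneracy.
[TcI6]^2-: Each iodide is −1; balancing the −2 overall charge requires Tc(IV). Group 7 minus oxidation state 4 gives a d³ configuration. The d³ configuration leaves the e_g set evenly filled (or empty) — no strong Jahn–Teller driving force.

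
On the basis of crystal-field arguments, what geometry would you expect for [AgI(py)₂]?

Ligand charges: each iodide is −1; pyridine is neutral. With an overall charge of 0 the silver centre must be in the +1 oxidation state.
Ag sits in group 11, so the d-electron count is 11 − 1 = 10.
Coordination number: 3.
Three ligands around a d¹⁰ centre minimise repulsion in a trigonal-planar arrangement.

trigonal planar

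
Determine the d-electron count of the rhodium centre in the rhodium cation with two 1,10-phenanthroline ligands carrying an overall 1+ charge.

d⁸

1,10-phenanthroline is neutral; balancing the +1 overall charge requires Rh(I).
Rh sits in group 9, so the d-electron count is 9 − 1 = 8.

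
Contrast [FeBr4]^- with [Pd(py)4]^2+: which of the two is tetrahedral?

[FeBr4]^-

For [FeBr4]^-: Ligand charges: each bromide is −1. With an overall charge of −1 the iron centre must be in the +3 oxidation state. Fe sits in group 8, so the d-electron count is 8 − 3 = 5. A high-spin d⁵ ion has zero CFSE in either geometry, so four ligands adopt the sterically favoured tetrahedral geometry. → tetrahedral.
For [Pd(py)4]^2+: Summing ligand charges against the +2 overall charge gives an oxidation state of +2 for palladium. Group 10 minus oxidation state 2 gives a d⁸ configuration. A 4d d⁸ ion has a large crystal-field splitting; square planar leaves the high-energy d_{x²−y²} orbital empty and maximises CFSE. → square planar.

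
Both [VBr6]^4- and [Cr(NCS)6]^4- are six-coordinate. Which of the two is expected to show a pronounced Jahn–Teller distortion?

[Cr(NCS)6]^4-

[VBr6]^4-: Ligand charges: each bromide is −1. With an overall charge of −4 the vanadium centre must be in the +2 oxidation state. Group 5 minus oxidation state 2 gives a d³ configuration. The d³ configuration leaves the e_g set evenly filled (or empty) — no strong Jahn–Teller driving force.
[Cr(NCS)6]^4-: Summing ligand charges against the −4 overall charge gives an oxidation state of +2 for chromium. Cr sits in group 6, so the d-electron count is 6 − 2 = 4. Isothiocyanate is a weak-field ligand for a first-row metal, so the complex is high-spin. The t₂g³e_g¹ (high-spin) configuration has an unevenly filled e_g set; the Jahn–Teller theorem predicts a tetragonal distortion (typically axial elongation) to lift the degeneracy.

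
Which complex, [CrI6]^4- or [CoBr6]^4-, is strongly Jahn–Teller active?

[CrI6]^4-

[CrI6]^4-: Ligand charges: each iodide is −1. With an overall charge of −4 the chromium centre must be in the +2 oxidation state. Group 6 minus oxidation state 2 gives a d⁴ configuration. Iodide is a weak-field ligand for a first-row metal, so the complex is high-spin. The t₂g³e_g¹ (high-spin) configuration has an unevenly filled e_g set; the Jahn–Teller theorem predicts a tetragonal distortion (typically axial elongation) to lift the degeneracy.
[CoBr6]^4-: Ligand charges: each bromide is −1. With an overall charge of −4 the cobalt centre must be in the +2 oxidation state. Cobalt is a group-9 element; Co(II) is therefore d⁷. Bromide is a weak-field ligand for a first-row metal, so the complex is high-spin. The d⁷ configuration leaves the e_g set evenly filled (or empty) — no strong Jahn–Teller driving force.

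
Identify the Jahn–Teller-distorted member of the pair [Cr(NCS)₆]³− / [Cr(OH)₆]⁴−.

[Cr(OH)₆]⁴−

[Cr(NCS)₆]³−: Summing ligand charges against the −3 overall charge gives an oxidation state of +3 for chromium. Group 6 minus oxidation state 3 gives a d³ configuration. The d³ configuration leaves the e_g set evenly filled (or empty) — no strong Jahn–Teller driving force.
[Cr(OH)₆]⁴−: Summing ligand charges against the −4 overall charge gives an oxidation state of +2 for chromium. Cr sits in group 6, so the d-electron count is 6 − 2 = 4. Hydroxide is a weak-field ligand for a first-row metal, so the complex is high-spin. The t₂g³e_g¹ (high-spin) configuration has an unevenly filled e_g set; the Jahn–Teller theorem predicts a tetragonal distortion (typically axial elongation) to lift the degeneracy.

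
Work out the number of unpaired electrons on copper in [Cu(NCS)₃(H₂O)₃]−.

1

Summing ligand charges against the −1 overall charge gives an oxidation state of +2 for copper.
Cu sits in group 11, so the d-electron count is 11 − 2 = 9.
In an octahedral field the d⁹ configuration is t₂g⁶e_g³ (only one arrangement possible), giving 1 unpaired electron.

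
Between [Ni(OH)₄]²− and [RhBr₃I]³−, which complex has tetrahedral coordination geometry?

For [Ni(OH)₄]²−: Each hydroxide is −1; balancing the −2 overall charge requires Ni(II). Ni sits in group 10, so the d-electron count is 10 − 2 = 8. Hydroxide is a weak-field ligand. With weak-field ligands the CFSE gain from square planar is small, so a 3d d⁸ ion takes the sterically preferred tetrahedral geometry. → tetrahedral.
For [RhBr₃I]³−: Ligand charges: each bromide is −1; each iodide is −1. With an overall charge of −3 the rhodium centre must be in the +1 oxidation state. Rh sits in group 9, so the d-electron count is 9 − 1 = 8. A 4d d⁸ ion has a large crystal-field splitting; square planar leaves the high-energy d_{x²−y²} orbital empty and maximises CFSE. → square planar.

[Ni(OH)₄]²−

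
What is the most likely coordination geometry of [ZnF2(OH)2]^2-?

tetrahedral

Ligand charges: each fluoride is −1; each hydroxide is −1. With an overall charge of −2 the zinc centre must be in the +2 oxidation state.
Group 12 minus oxidation state 2 gives a d¹⁰ configuration.
Coordination number: 4.
A d¹⁰ ion has no crystal-field stabilisation preference between square planar and tetrahedral, so four ligands adopt the sterically favoured tetrahedral geometry.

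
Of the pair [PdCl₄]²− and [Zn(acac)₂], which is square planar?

For [PdCl₄]²−: Summing ligand charges against the −2 overall charge gives an oxidation state of +2 for palladium. Pd sits in group 10, so the d-electron count is 10 − 2 = 8. A 4d d⁸ ion has a large crystal-field splitting; square planar leaves the high-energy d_{x²−y²} orbital empty and maximises CFSE. → square planar.
For [Zn(acac)₂]: Summing ligand charges against the 0 overall charge gives an oxidation state of +2 for zinc. Zn sits in group 12, so the d-electron count is 12 − 2 = 10. A d¹⁰ ion has no crystal-field stabilisation preference between square planar and tetrahedral, so four ligands adopt the sterically favoured tetrahedral geometry. → tetrahedral.

[PdCl₄]²−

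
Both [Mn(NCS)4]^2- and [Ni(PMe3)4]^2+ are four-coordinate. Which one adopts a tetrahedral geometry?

For [Mn(NCS)4]^2-: Summing ligand charges against the −2 overall charge gives an oxidation state of +2 for manganese. Manganese is a group-7 element; Mn(II) is therefore d⁵. A high-spin d⁵ ion has zero CFSE in either geometry, so four ligands adopt the sterically favoured tetrahedral geometry. → tetrahedral.
For [Ni(PMe3)4]^2+: Summing ligand charges against the +2 overall charge gives an oxidation state of +2 for nickel. Group 10 minus oxidation state 2 gives a d⁸ configuration. Trimethylphosphine is a strong-field ligand (high in the spectrochemical series). A 3d d⁸ ion with strong-field ligands gains enough CFSE to favour square planar over tetrahedral. → square planar.

[Mn(NCS)4]^2-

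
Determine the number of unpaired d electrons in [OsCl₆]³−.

1

Each chloride is −1; balancing the −3 overall charge requires Os(III).
Osmium is a group-8 element; Os(III) is therefore d⁵.
The spin state decides the count: a 5d ion has a large Δₒ and is invariably low-spin.
An octahedral low-spin d⁵ ion is t₂g⁵e_g⁰, giving 1 unpaired electron.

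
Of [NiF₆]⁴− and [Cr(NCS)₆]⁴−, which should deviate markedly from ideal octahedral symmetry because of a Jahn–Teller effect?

[Cr(NCS)₆]⁴−

[NiF₆]⁴−: Summing ligand charges against the −4 overall charge gives an oxidation state of +2 for nickel. Group 10 minus oxidation state 2 gives a d⁸ configuration. The d⁸ configuration leaves the e_g set evenly filled (or empty) — no strong Jahn–Teller driving force.
[Cr(NCS)₆]⁴−: Each isothiocyanate is −1; balancing the −4 overall charge requires Cr(II). Chromium is a group-6 element; Cr(II) is therefore d⁴. Isothiocyanate is a weak-field ligand for a first-row metal, so the complex is high-spin. The t₂g³e_g¹ (high-spin) configuration has an unevenly filled e_g set; the Jahn–Teller theorem predicts a tetragonal distortion (typically axial elongation) to lift the degeneracy.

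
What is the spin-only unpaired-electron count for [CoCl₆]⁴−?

Each chloride is −1; balancing the −4 overall charge requires Co(II).
Cobalt is a group-9 element; Co(II) is therefore d⁷.
The spin state decides the count: Chloride is a weak-field ligand for a first-row metal, so the complex is high-spin.
An octahedral high-spin d⁷ ion is t₂g⁵e_g², giving 3 unpaired electrons.

3 unpaired electrons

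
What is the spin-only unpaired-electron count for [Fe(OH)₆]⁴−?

Ligand charges: each hydroxide is −1. With an overall charge of −4 the iron centre must be in the +2 oxidation state.
Fe sits in group 8, so the d-electron count is 8 − 2 = 6.
The spin state decides the count: Hydroxide is a weak-field ligand for a first-row metal, so the complex is high-spin.
An octahedral high-spin d⁶ ion is t₂g⁴e_g², giving 4 unpaired electrons.

4 unpaired electrons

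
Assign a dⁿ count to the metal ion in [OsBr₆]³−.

d⁵

Each bromide is −1; balancing the −3 overall charge requires Os(III).
Os sits in group 8, so the d-electron count is 8 − 3 = 5.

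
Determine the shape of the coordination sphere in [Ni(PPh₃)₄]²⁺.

square planar

Summing ligand charges against the +2 overall charge gives an oxidation state of +2 for nickel.
Ni sits in group 10, so the d-electron count is 10 − 2 = 8.
Coordination number: 4.
Triphenylphosphine is a strong-field ligand (high in the spectrochemical series).
A 3d d⁸ ion with strong-field ligands gains enough CFSE to favour square planar over tetrahedral.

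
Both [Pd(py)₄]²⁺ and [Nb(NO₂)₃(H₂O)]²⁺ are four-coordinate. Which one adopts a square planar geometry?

For [Pd(py)₄]²⁺: Ligand charges: pyridine is neutral. With an overall charge of +2 the palladium centre must be in the +2 oxidation state. Pd sits in group 10, so the d-electron count is 10 − 2 = 8. A 4d d⁸ ion has a large crystal-field splitting; square planar leaves the high-energy d_{x²−y²} orbital empty and maximises CFSE. → square planar.
For [Nb(NO₂)₃(H₂O)]²⁺: Each nitro (N-bound nitrite) is −1; water is neutral; balancing the +2 overall charge requires Nb(V). Group 5 minus oxidation state 5 gives a d⁰ configuration. A d⁰ ion has no crystal-field stabilisation preference between square planar and tetrahedral, so four ligands adopt the sterically favoured tetrahedral geometry. → tetrahedral.

[Pd(py)₄]²⁺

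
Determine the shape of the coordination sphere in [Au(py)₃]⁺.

Summing ligand charges against the +1 overall charge gives an oxidation state of +1 for gold.
Group 11 minus oxidation state 1 gives a d¹⁰ configuration.
Coordination number: 3.
Three ligands around a d¹⁰ centre minimise repulsion in a trigonal-planar arrangement.

trigonal planar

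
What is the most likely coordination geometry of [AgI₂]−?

linear

Ligand charges: each iodide is −1. With an overall charge of −1 the silver centre must be in the +1 oxidation state.
Group 11 minus oxidation state 1 gives a d¹⁰ configuration.
With 2 monodentate ligands the coordination number is 2.
A d¹⁰ ion with only two ligands adopts a linear arrangement (sp hybridisation; no CFSE preference).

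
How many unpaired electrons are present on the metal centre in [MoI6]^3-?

3 unpaired electrons

Ligand charges: each iodide is −1. With an overall charge of −3 the molybdenum centre must be in the +3 oxidation state.
Molybdenum is a group-6 element; Mo(III) is therefore d³.
In an octahedral field the d³ configuration is t₂g³e_g⁰ (only one arrangement possible), giving 3 unpaired electrons.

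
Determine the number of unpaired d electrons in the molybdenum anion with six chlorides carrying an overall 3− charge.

Each chloride is −1; balancing the −3 overall charge requires Mo(III).
Mo sits in group 6, so the d-electron count is 6 − 3 = 3.
In an octahedral field the d³ configuration is t₂g³e_g⁰ (only one arrangement possible), giving 3 unpaired electrons.

3 unpaired electrons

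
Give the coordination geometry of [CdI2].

Each iodide is −1; balancing the 0 overall charge requires Cd(II).
Cadmium is a group-12 element; Cd(II) is therefore d¹⁰.
With 2 monodentate ligands the coordination number is 2.
A d¹⁰ ion with only two ligands adopts a linear arrangement (sp hybridisation; no CFSE preference).

linear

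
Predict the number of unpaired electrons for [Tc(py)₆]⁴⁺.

3

Pyridine is neutral; balancing the +4 overall charge requires Tc(IV).
Technetium is a group-7 element; Tc(IV) is therefore d³.
In an octahedral field the d³ configuration is t₂g³e_g⁰ (only one arrangement possible), giving 3 unpaired electrons.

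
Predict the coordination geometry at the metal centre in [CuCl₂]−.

linear

Ligand charges: each chloride is −1. With an overall charge of −1 the copper centre must be in the +1 oxidation state.
Copper is a group-11 element; Cu(I) is therefore d¹⁰.
With 2 monodentate ligands the coordination number is 2.
A d¹⁰ ion with only two ligands adopts a linear arrangement (sp hybridisation; no CFSE preference).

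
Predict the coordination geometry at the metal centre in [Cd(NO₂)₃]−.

Each nitro (N-bound nitrite) is −1; balancing the −1 overall charge requires Cd(II).
Cadmium is a group-12 element; Cd(II) is therefore d¹⁰.
With 3 monodentate ligands the coordination number is 3.
Three ligands around a d¹⁰ centre minimise repulsion in a trigonal-planar arrangement.

trigonal planar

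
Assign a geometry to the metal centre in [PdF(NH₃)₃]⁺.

Ligand charges: each fluoride is −1; ammonia is neutral. With an overall charge of +1 the palladium centre must be in the +2 oxidation state.
Pd sits in group 10, so the d-electron count is 10 − 2 = 8.
Coordination number: 4.
A 4d d⁸ ion has a large crystal-field splitting; square planar leaves the high-energy d_{x²−y²} orbital empty and maximises CFSE.

square planar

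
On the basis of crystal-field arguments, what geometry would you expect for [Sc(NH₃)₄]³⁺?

tetrahedral

Ammonia is neutral; balancing the +3 overall charge requires Sc(III).
Group 3 minus oxidation state 3 gives a d⁰ configuration.
With 4 monodentate ligands the coordination number is 4.
A d⁰ ion has no crystal-field stabilisation preference between square planar and tetrahedral, so four ligands adopt the sterically favoured tetrahedral geometry.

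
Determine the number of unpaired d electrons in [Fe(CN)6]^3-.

1

Ligand charges: each cyanide is −1. With an overall charge of −3 the iron centre must be in the +3 oxidation state.
Iron is a group-8 element; Fe(III) is therefore d⁵.
The spin state decides the count: Cyanide is a strong-field ligand (high in the spectrochemical series) for a first-row metal, so the complex is low-spin.
An octahedral low-spin d⁵ ion is t₂g⁵e_g⁰, giving 1 unpaired electron.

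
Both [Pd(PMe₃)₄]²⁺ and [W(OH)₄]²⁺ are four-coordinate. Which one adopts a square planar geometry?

[Pd(PMe₃)₄]²⁺

For [Pd(PMe₃)₄]²⁺: Ligand charges: trimethylphosphine is neutral. With an overall charge of +2 the palladium centre must be in the +2 oxidation state. Group 10 minus oxidation state 2 gives a d⁸ configuration. A 4d d⁸ ion has a large crystal-field splitting; square planar leaves the high-energy d_{x²−y²} orbital empty and maximises CFSE. → square planar.
For [W(OH)₄]²⁺: Summing ligand charges against the +2 overall charge gives an oxidation state of +6 for tungsten. Group 6 minus oxidation state 6 gives a d⁰ configuration. A d⁰ ion has no crystal-field stabilisation preference between square planar and tetrahedral, so four ligands adopt the sterically favoured tetrahedral geometry. → tetrahedral.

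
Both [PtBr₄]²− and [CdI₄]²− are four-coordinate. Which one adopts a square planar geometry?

For [PtBr₄]²−: Each bromide is −1; balancing the −2 overall charge requires Pt(II). Pt sits in group 10, so the d-electron count is 10 − 2 = 8. A 5d d⁸ ion has a large crystal-field splitting; square planar leaves the high-energy d_{x²−y²} orbital empty and maximises CFSE. → square planar.
For [CdI₄]²−: Ligand charges: each iodide is −1. With an overall charge of −2 the cadmium centre must be in the +2 oxidation state. Cd sits in group 12, so the d-electron count is 12 − 2 = 10. A d¹⁰ ion has no crystal-field stabilisation preference between square planar and tetrahedral, so four ligands adopt the sterically favoured tetrahedral geometry. → tetrahedral.

[PtBr₄]²−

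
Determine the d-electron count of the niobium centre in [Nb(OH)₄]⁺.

d0

Summing ligand charges against the +1 overall charge gives an oxidation state of +5 for niobium.
Niobium is a group-5 element; Nb(V) is therefore d⁰.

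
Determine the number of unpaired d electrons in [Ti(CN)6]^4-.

2 unpaired electrons

Ligand charges: each cyanide is −1. With an overall charge of −4 the titanium centre must be in the +2 oxidation state.
Ti sits in group 4, so the d-electron count is 4 − 2 = 2.
In an octahedral field the d² configuration is t₂g²e_g⁰ (only one arrangement possible), giving 2 unpaired electrons.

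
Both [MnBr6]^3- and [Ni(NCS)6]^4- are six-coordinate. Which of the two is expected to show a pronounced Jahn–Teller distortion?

[MnBr6]^3-: Ligand charges: each bromide is −1. With an overall charge of −3 the manganese centre must be in the +3 oxidation state. Manganese is a group-7 element; Mn(III) is therefore d⁴. Bromide is a weak-field ligand for a first-row metal, so the complex is high-spin. The t₂g³e_g¹ (high-spin) configuration has an unevenly filled e_g set; the Jahn–Teller theorem predicts a tetragonal distortion (typically axial elongation) to lift the degeneracy.
[Ni(NCS)6]^4-: Summing ligand charges against the −4 overall charge gives an oxidation state of +2 for nickel. Ni sits in group 10, so the d-electron count is 10 − 2 = 8. The d⁸ configuration leaves the e_g set evenly filled (or empty) — no strong Jahn–Teller driving force.

[MnBr6]^3-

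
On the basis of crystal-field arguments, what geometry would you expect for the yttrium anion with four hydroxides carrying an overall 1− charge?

tetrahedral

Ligand charges: each hydroxide is −1. With an overall charge of −1 the yttrium centre must be in the +3 oxidation state.
Yttrium is a group-3 element; Y(III) is therefore d⁰.
Coordination number: 4.
A d⁰ ion has no crystal-field stabilisation preference between square planar and tetrahedral, so four ligands adopt the sterically favoured tetrahedral geometry.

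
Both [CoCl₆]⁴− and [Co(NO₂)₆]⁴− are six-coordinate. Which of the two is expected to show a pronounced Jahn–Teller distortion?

[CoCl₆]⁴−: Ligand charges: each chloride is −1. With an overall charge of −4 the cobalt centre must be in the +2 oxidation state. Group 9 minus oxidation state 2 gives a d⁷ configuration. Chloride is a weak-field ligand for a first-row metal, so the complex is high-spin. The d⁷ configuration leaves the e_g set evenly filled (or empty) — no strong Jahn–Teller driving force.
[Co(NO₂)₆]⁴−: Ligand charges: each nitro (N-bound nitrite) is −1. With an overall charge of −4 the cobalt centre must be in the +2 oxidation state. Group 9 minus oxidation state 2 gives a d⁷ configuration. Nitro (N-bound nitrite) is a strong-field ligand (high in the spectrochemical series) for a first-row metal, so the complex is low-spin. The t₂g⁶e_g¹ (low-spin) configuration has an unevenly filled e_g set; the Jahn–Teller theorem predicts a tetragonal distortion (typically axial elongation) to lift the degeneracy.

[Co(NO₂)₆]⁴−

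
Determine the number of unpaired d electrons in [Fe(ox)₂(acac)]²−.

Each oxalate is −2; each acetylacetonate is −1; balancing the −2 overall charge requires Fe(III).
Fe sits in group 8, so the d-electron count is 8 − 3 = 5.
Counting donor atoms: 2×oxalate (bidentate) → 4 donors; 1×acetylacetonate (bidentate) → 2 donors. Coordination number = 6.
The spin state decides the count: Acetylacetonate and oxalate are weak-field ligands for a first-row metal, so the complex is high-spin.
An octahedral high-spin d⁵ ion is t₂g³e_g², giving 5 unpaired electrons.

5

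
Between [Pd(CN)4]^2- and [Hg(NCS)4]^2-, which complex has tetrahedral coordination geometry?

[Hg(NCS)4]^2-

For [Pd(CN)4]^2-: Ligand charges: each cyanide is −1. With an overall charge of −2 the palladium centre must be in the +2 oxidation state. Pd sits in group 10, so the d-electron count is 10 − 2 = 8. A 4d d⁸ ion has a large crystal-field splitting; square planar leaves the high-energy d_{x²−y²} orbital empty and maximises CFSE. → square planar.
For [Hg(NCS)4]^2-: Ligand charges: each isothiocyanate is −1. With an overall charge of −2 the mercury centre must be in the +2 oxidation state. Hg sits in group 12, so the d-electron count is 12 − 2 = 10. A d¹⁰ ion has no crystal-field stabilisation preference between square planar and tetrahedral, so four ligands adopt the sterically favoured tetrahedral geometry. → tetrahedral.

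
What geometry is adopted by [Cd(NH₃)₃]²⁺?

trigonal planar

Ligand charges: ammonia is neutral. With an overall charge of +2 the cadmium centre must be in the +2 oxidation state.
Group 12 minus oxidation state 2 gives a d¹⁰ configuration.
Coordination number: 3.
Three ligands around a d¹⁰ centre minimise repulsion in a trigonal-planar arrangement.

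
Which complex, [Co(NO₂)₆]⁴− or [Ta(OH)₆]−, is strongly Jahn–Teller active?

[Co(NO₂)₆]⁴−: Summing ligand charges against the −4 overall charge gives an oxidation state of +2 for cobalt. Cobalt is a group-9 element; Co(II) is therefore d⁷. Nitro (N-bound nitrite) is a strong-field ligand (high in the spectrochemical series) for a first-row metal, so the complex is low-spin. The t₂g⁶e_g¹ (low-spin) configuration has an unevenly filled e_g set; the Jahn–Teller theorem predicts a tetragonal distortion (typically axial elongation) to lift the degeneracy.
[Ta(OH)₆]−: Ligand charges: each hydroxide is −1. With an overall charge of −1 the tantalum centre must be in the +5 oxidation state. Tantalum is a group-5 element; Ta(V) is therefore d⁰. The d⁰ configuration leaves the e_g set evenly filled (or empty) — no strong Jahn–Teller driving force.

[Co(NO₂)₆]⁴−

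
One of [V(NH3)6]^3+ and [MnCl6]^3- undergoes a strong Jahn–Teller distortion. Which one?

[MnCl6]^3-

[V(NH3)6]^3+: Ligand charges: ammonia is neutral. With an overall charge of +3 the vanadium centre must be in the +3 oxidation state. V sits in group 5, so the d-electron count is 5 − 3 = 2. The d² configuration leaves the e_g set evenly filled (or empty) — no strong Jahn–Teller driving force.
[MnCl6]^3-: Ligand charges: each chloride is −1. With an overall charge of −3 the manganese centre must be in the +3 oxidation state. Mn sits in group 7, so the d-electron count is 7 − 3 = 4. Chloride is a weak-field ligand for a first-row metal, so the complex is high-spin. The t₂g³e_g¹ (high-spin) configuration has an unevenly filled e_g set; the Jahn–Teller theorem predicts a tetragonal distortion (typically axial elongation) to lift the degeneracy.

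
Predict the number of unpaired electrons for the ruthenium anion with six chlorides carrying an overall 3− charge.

1 unpaired electron

Each chloride is −1; balancing the −3 overall charge requires Ru(III).
Group 8 minus oxidation state 3 gives a d⁵ configuration.
The spin state decides the count: a 4d ion has a large Δₒ and is invariably low-spin.
An octahedral low-spin d⁵ ion is t₂g⁵e_g⁰, giving 1 unpaired electron.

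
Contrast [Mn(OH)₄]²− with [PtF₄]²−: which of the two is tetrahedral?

For [Mn(OH)₄]²−: Ligand charges: each hydroxide is −1. With an overall charge of −2 the manganese centre must be in the +2 oxidation state. Manganese is a group-7 element; Mn(II) is therefore d⁵. A high-spin d⁵ ion has zero CFSE in either geometry, so four ligands adopt the sterically favoured tetrahedral geometry. → tetrahedral.
For [PtF₄]²−: Each fluoride is −1; balancing the −2 overall charge requires Pt(II). Platinum is a group-10 element; Pt(II) is therefore d⁸. A 5d d⁸ ion has a large crystal-field splitting; square planar leaves the high-energy d_{x²−y²} orbital empty and maximises CFSE. → square planar.

[Mn(OH)₄]²−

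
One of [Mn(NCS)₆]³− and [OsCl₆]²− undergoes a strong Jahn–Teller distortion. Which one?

[Mn(NCS)₆]³−

[Mn(NCS)₆]³−: Summing ligand charges against the −3 overall charge gives an oxidation state of +3 for manganese. Group 7 minus oxidation state 3 gives a d⁴ configuration. Isothiocyanate is a weak-field ligand for a first-row metal, so the complex is high-spin. The t₂g³e_g¹ (high-spin) configuration has an unevenly filled e_g set; the Jahn–Teller theorem predicts a tetragonal distortion (typically axial elongation) to lift the degeneracy.
[OsCl₆]²−: Summing ligand charges against the −2 overall charge gives an oxidation state of +4 for osmium. Os sits in group 8, so the d-electron count is 8 − 4 = 4. A 5d ion has a large Δₒ and is invariably low-spin. The d⁴ configuration leaves the e_g set evenly filled (or empty) — no strong Jahn–Teller driving force.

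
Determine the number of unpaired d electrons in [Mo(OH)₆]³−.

3 unpaired electrons

Each hydroxide is −1; balancing the −3 overall charge requires Mo(III).
Group 6 minus oxidation state 3 gives a d³ configuration.
In an octahedral field the d³ configuration is t₂g³e_g⁰ (only one arrangement possible), giving 3 unpaired electrons.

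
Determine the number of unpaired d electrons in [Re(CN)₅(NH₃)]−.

3 unpaired electrons

Summing ligand charges against the −1 overall charge gives an oxidation state of +4 for rhenium.
Rhenium is a group-7 element; Re(IV) is therefore d³.
In an octahedral field the d³ configuration is t₂g³e_g⁰ (only one arrangement possible), giving 3 unpaired electrons.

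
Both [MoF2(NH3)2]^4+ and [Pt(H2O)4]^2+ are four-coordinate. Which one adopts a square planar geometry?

[Pt(H2O)4]^2+

For [MoF2(NH3)2]^4+: Summing ligand charges against the +4 overall charge gives an oxidation state of +6 for molybdenum. Molybdenum is a group-6 element; Mo(VI) is therefore d⁰. A d⁰ ion has no crystal-field stabilisation preference between square planar and tetrahedral, so four ligands adopt the sterically favoured tetrahedral geometry. → tetrahedral.
For [Pt(H2O)4]^2+: Summing ligand charges against the +2 overall charge gives an oxidation state of +2 for platinum. Platinum is a group-10 element; Pt(II) is therefore d⁸. A 5d d⁸ ion has a large crystal-field splitting; square planar leaves the high-energy d_{x²−y²} orbital empty and maximises CFSE. → square planar.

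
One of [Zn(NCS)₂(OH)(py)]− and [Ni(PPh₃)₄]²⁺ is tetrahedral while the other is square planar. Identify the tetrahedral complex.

[Zn(NCS)₂(OH)(py)]−

For [Zn(NCS)₂(OH)(py)]−: Summing ligand charges against the −1 overall charge gives an oxidation state of +2 for zinc. Zn sits in group 12, so the d-electron count is 12 − 2 = 10. A d¹⁰ ion has no crystal-field stabilisation preference between square planar and tetrahedral, so four ligands adopt the sterically favoured tetrahedral geometry. → tetrahedral.
For [Ni(PPh₃)₄]²⁺: Summing ligand charges against the +2 overall charge gives an oxidation state of +2 for nickel. Nickel is a group-10 element; Ni(II) is therefore d⁸. Triphenylphosphine is a strong-field ligand (high in the spectrochemical series). A 3d d⁸ ion with strong-field ligands gains enough CFSE to favour square planar over tetrahedral. → square planar.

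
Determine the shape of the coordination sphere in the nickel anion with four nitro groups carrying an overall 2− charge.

Each nitro (N-bound nitrite) is −1; balancing the −2 overall charge requires Ni(II).
Nickel is a group-10 element; Ni(II) is therefore d⁸.
With 4 monodentate ligands the coordination number is 4.
Nitro (N-bound nitrite) is a strong-field ligand (high in the spectrochemical series).
A 3d d⁸ ion with strong-field ligands gains enough CFSE to favour square planar over tetrahedral.

square planar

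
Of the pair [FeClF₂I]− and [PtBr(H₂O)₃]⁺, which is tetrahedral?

For [FeClF₂I]−: Each chloride is −1; each fluoride is −1; each iodide is −1; balancing the −1 overall charge requires Fe(III). Fe sits in group 8, so the d-electron count is 8 − 3 = 5. A high-spin d⁵ ion has zero CFSE in either geometry, so four ligands adopt the sterically favoured tetrahedral geometry. → tetrahedral.
For [PtBr(H₂O)₃]⁺: Each bromide is −1; water is neutral; balancing the +1 overall charge requires Pt(II). Pt sits in group 10, so the d-electron count is 10 − 2 = 8. A 5d d⁸ ion has a large crystal-field splitting; square planar leaves the high-energy d_{x²−y²} orbital empty and maximises CFSE. → square planar.

[FeClF₂I]−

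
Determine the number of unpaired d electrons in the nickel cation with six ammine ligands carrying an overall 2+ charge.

Summing ligand charges against the +2 overall charge gives an oxidation state of +2 for nickel.
Nickel is a group-10 element; Ni(II) is therefore d⁸.
In an octahedral field the d⁸ configuration is t₂g⁶e_g² (only one arrangement possible), giving 2 unpaired electrons.

2 unpaired electrons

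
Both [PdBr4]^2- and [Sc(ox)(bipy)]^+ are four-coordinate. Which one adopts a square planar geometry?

For [PdBr4]^2-: Ligand charges: each bromide is −1. With an overall charge of −2 the palladium centre must be in the +2 oxidation state. Palladium is a group-10 element; Pd(II) is therefore d⁸. A 4d d⁸ ion has a large crystal-field splitting; square planar leaves the high-energy d_{x²−y²} orbital empty and maximises CFSE. → square planar.
For [Sc(ox)(bipy)]^+: Each oxalate is −2; 2,2′-bipyridine is neutral; balancing the +1 overall charge requires Sc(III). Sc sits in group 3, so the d-electron count is 3 − 3 = 0. A d⁰ ion has no crystal-field stabilisation preference between square planar and tetrahedral, so four ligands adopt the sterically favoured tetrahedral geometry. → tetrahedral.

[PdBr4]^2-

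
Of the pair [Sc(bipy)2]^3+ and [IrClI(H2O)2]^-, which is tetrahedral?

For [Sc(bipy)2]^3+: Summing ligand charges against the +3 overall charge gives an oxidation state of +3 for scandium. Group 3 minus oxidation state 3 gives a d⁰ configuration. A d⁰ ion has no crystal-field stabilisation preference between square planar and tetrahedral, so four ligands adopt the sterically favoured tetrahedral geometry. → tetrahedral.
For [IrClI(H2O)2]^-: Each chloride is −1; each iodide is −1; water is neutral; balancing the −1 overall charge requires Ir(I). Iridium is a group-9 element; Ir(I) is therefore d⁸. A 5d d⁸ ion has a large crystal-field splitting; square planar leaves the high-energy d_{x²−y²} orbital empty and maximises CFSE. → square planar.

[Sc(bipy)2]^3+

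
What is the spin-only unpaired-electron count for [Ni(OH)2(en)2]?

Ligand charges: each hydroxide is −1; ethylenediamine is neutral. With an overall charge of 0 the nickel centre must be in the +2 oxidation state.
Ni sits in group 10, so the d-electron count is 10 − 2 = 8.
Counting donor atoms: 2×hydroxide (monodentate) → 2 donors; 2×ethylenediamine (bidentate) → 4 donors. Coordination number = 6.
In an octahedral field the d⁸ configuration is t₂g⁶e_g² (only one arrangement possible), giving 2 unpaired electrons.

2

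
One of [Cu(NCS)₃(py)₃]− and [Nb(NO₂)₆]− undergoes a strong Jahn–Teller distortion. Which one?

[Cu(NCS)₃(py)₃]−

[Cu(NCS)₃(py)₃]−: Each isothiocyanate is −1; pyridine is neutral; balancing the −1 overall charge requires Cu(II). Copper is a group-11 element; Cu(II) is therefore d⁹. The t₂g⁶e_g³ configuration has an unevenly filled e_g set; the Jahn–Teller theorem predicts a tetragonal distortion (typically axial elongation) to lift the degeneracy.
[Nb(NO₂)₆]−: Each nitro (N-bound nitrite) is −1; balancing the −1 overall charge requires Nb(V). Niobium is a group-5 element; Nb(V) is therefore d⁰. The d⁰ configuration leaves the e_g set evenly filled (or empty) — no strong Jahn–Teller driving force.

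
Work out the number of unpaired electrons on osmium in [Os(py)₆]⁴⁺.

2 unpaired electrons

Ligand charges: pyridine is neutral. With an overall charge of +4 the osmium centre must be in the +4 oxidation state.
Osmium is a group-8 element; Os(IV) is therefore d⁴.
The spin state decides the count: a 5d ion has a large Δₒ and is invariably low-spin.
An octahedral low-spin d⁴ ion is t₂g⁴e_g⁰, giving 2 unpaired electrons.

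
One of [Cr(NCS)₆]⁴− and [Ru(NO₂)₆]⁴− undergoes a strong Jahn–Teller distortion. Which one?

[Cr(NCS)₆]⁴−

[Cr(NCS)₆]⁴−: Summing ligand charges against the −4 overall charge gives an oxidation state of +2 for chromium. Chromium is a group-6 element; Cr(II) is therefore d⁴. Isothiocyanate is a weak-field ligand for a first-row metal, so the complex is high-spin. The t₂g³e_g¹ (high-spin) configuration has an unevenly filled e_g set; the Jahn–Teller theorem predicts a tetragonal distortion (typically axial elongation) to lift the degeneracy.
[Ru(NO₂)₆]⁴−: Each nitro (N-bound nitrite) is −1; balancing the −4 overall charge requires Ru(II). Ruthenium is a group-8 element; Ru(II) is therefore d⁶. A 4d ion has a large Δₒ and is invariably low-spin. The d⁶ configuration leaves the e_g set evenly filled (or empty) — no strong Jahn–Teller driving force.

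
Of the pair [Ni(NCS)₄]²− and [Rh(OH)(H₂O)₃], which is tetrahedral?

For [Ni(NCS)₄]²−: Each isothiocyanate is −1; balancing the −2 overall charge requires Ni(II). Nickel is a group-10 element; Ni(II) is therefore d⁸. Isothiocyanate is a weak-field ligand. With weak-field ligands the CFSE gain from square planar is small, so a 3d d⁸ ion takes the sterically preferred tetrahedral geometry. → tetrahedral.
For [Rh(OH)(H₂O)₃]: Summing ligand charges against the 0 overall charge gives an oxidation state of +1 for rhodium. Group 9 minus oxidation state 1 gives a d⁸ configuration. A 4d d⁸ ion has a large crystal-field splitting; square planar leaves the high-energy d_{x²−y²} orbital empty and maximises CFSE. → square planar.

[Ni(NCS)₄]²−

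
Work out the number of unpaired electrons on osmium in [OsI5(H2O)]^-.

Ligand charges: each iodide is −1; water is neutral. With an overall charge of −1 the osmium centre must be in the +4 oxidation state.
Group 8 minus oxidation state 4 gives a d⁴ configuration.
The spin state decides the count: a 5d ion has a large Δₒ and is invariably low-spin.
An octahedral low-spin d⁴ ion is t₂g⁴e_g⁰, giving 2 unpaired electrons.

2 unpaired electrons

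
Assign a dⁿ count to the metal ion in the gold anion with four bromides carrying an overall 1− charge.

d8

Each bromide is −1; balancing the −1 overall charge requires Au(III).
Au sits in group 11, so the d-electron count is 11 − 3 = 8.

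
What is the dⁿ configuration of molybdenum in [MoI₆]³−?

d³

Summing ligand charges against the −3 overall charge gives an oxidation state of +3 for molybdenum.
Molybdenum is a group-6 element; Mo(III) is therefore d³.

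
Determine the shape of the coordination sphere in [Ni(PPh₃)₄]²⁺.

Summing ligand charges against the +2 overall charge gives an oxidation state of +2 for nickel.
Ni sits in group 10, so the d-electron count is 10 − 2 = 8.
With 4 monodentate ligands the coordination number is 4.
Triphenylphosphine is a strong-field ligand (high in the spectrochemical series).
A 3d d⁸ ion with strong-field ligands gains enough CFSE to favour square planar over tetrahedral.

square planar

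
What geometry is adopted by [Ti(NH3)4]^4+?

Summing ligand charges against the +4 overall charge gives an oxidation state of +4 for titanium.
Ti sits in group 4, so the d-electron count is 4 − 4 = 0.
With 4 monodentate ligands the coordination number is 4.
A d⁰ ion has no crystal-field stabilisation preference between square planar and tetrahedral, so four ligands adopt the sterically favoured tetrahedral geometry.

tetrahedral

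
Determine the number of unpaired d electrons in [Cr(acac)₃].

3 unpaired electrons

Summing ligand charges against the 0 overall charge gives an oxidation state of +3 for chromium.
Chromium is a group-6 element; Cr(III) is therefore d³.
Counting donor atoms: 3×acetylacetonate (bidentate) → 6 donors. Coordination number = 6.
In an octahedral field the d³ configuration is t₂g³e_g⁰ (only one arrangement possible), giving 3 unpaired electrons.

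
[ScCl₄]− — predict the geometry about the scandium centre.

tetrahedral

Summing ligand charges against the −1 overall charge gives an oxidation state of +3 for scandium.
Scandium is a group-3 element; Sc(III) is therefore d⁰.
With 4 monodentate ligands the coordination number is 4.
A d⁰ ion has no crystal-field stabilisation preference between square planar and tetrahedral, so four ligands adopt the sterically favoured tetrahedral geometry.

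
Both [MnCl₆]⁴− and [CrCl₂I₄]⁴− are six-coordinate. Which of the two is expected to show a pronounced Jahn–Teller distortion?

[CrCl₂I₄]⁴−

[MnCl₆]⁴−: Summing ligand charges against the −4 overall charge gives an oxidation state of +2 for manganese. Mn sits in group 7, so the d-electron count is 7 − 2 = 5. Chloride is a weak-field ligand for a first-row metal, so the complex is high-spin. The d⁵ configuration leaves the e_g set evenly filled (or empty) — no strong Jahn–Teller driving force.
[CrCl₂I₄]⁴−: Each chloride is −1; each iodide is −1; balancing the −4 overall charge requires Cr(II). Group 6 minus oxidation state 2 gives a d⁴ configuration. Chloride and iodide are weak-field ligands for a first-row metal, so the complex is high-spin. The t₂g³e_g¹ (high-spin) configuration has an unevenly filled e_g set; the Jahn–Teller theorem predicts a tetragonal distortion (typically axial elongation) to lift the degeneracy.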